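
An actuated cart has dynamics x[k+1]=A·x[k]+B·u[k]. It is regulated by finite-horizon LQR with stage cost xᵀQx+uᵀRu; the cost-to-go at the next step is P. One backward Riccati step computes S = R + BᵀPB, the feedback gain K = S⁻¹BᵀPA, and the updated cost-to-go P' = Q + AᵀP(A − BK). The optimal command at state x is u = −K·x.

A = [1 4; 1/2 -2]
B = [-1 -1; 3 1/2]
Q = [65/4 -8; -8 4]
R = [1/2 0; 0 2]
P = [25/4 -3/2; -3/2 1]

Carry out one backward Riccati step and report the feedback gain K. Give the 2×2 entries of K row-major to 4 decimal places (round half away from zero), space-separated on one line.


-0.0892 -1.3248 -0.4841 -1.4777

BᵀP = [-10.7500 4.5000; -7.0000 2.0000]
S = R + BᵀPB = [1/2 0; 0 2] + [24.2500 13.0000; 13.0000 8.0000] = [24.7500 13.0000; 13.0000 10.0000]
BᵀPA = [-8.5000 -52.0000; -6.0000 -32.0000]
K = S⁻¹·BᵀPA = [-0.0892 -1.3248; -0.4841 -1.4777]
A−BK = [0.4268 1.1975; 1.0096 2.7134]
AᵀP(A−BK) = [1.3376 3.8726; 3.8726 11.8217]
P' = Q + AᵀP(A−BK) = [17.5876 -4.1274; -4.1274 15.8217]
tr(P') = 33.4092


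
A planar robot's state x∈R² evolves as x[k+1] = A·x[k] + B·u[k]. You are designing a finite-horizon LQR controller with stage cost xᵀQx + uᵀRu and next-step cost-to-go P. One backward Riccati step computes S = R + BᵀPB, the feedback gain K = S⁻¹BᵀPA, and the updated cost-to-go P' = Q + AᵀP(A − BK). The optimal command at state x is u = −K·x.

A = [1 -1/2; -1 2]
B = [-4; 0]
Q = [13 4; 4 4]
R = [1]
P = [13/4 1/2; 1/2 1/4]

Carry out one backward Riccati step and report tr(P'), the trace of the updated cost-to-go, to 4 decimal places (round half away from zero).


17.9116

BᵀP = [-13.0000 -2.0000]
S = R + BᵀPB = [1] + [52.0000] = [53.0000]
BᵀPA = [-11.0000 2.5000]
K = S⁻¹·BᵀPA = [-0.2075 0.0472]
A−BK = [0.1698 -0.3113; -1.0000 2.0000]
AᵀP(A−BK) = [0.2170 -0.3561; -0.3561 0.6946]
P' = Q + AᵀP(A−BK) = [13.2170 3.6439; 3.6439 4.6946]
tr(P') = 17.9116


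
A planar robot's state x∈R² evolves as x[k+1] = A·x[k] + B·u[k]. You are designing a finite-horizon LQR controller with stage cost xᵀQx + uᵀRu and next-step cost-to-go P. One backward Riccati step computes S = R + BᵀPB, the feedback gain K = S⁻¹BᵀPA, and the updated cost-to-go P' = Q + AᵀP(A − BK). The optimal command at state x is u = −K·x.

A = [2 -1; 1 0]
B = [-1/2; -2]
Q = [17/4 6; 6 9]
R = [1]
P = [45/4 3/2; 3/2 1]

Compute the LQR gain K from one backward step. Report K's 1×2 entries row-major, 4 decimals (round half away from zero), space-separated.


-1.8497 0.7977

BᵀP = [-8.6250 -2.7500]
S = R + BᵀPB = [1] + [9.8125] = [10.8125]
BᵀPA = [-20.0000 8.6250]
K = S⁻¹·BᵀPA = [-1.8497 0.7977]
A−BK = [1.0751 -0.6012; -2.6994 1.5954]
AᵀP(A−BK) = [15.0058 -8.0462; -8.0462 4.3699]
P' = Q + AᵀP(A−BK) = [19.2558 -2.0462; -2.0462 13.3699]
tr(P') = 32.6257


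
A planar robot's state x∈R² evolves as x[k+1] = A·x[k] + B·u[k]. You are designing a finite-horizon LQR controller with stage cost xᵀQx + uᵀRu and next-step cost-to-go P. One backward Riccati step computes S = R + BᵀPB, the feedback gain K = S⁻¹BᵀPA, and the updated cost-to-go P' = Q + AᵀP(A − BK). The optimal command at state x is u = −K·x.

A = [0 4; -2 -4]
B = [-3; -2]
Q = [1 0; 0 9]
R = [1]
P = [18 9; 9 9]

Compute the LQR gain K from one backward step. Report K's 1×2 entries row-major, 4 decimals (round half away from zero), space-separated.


BᵀP = [-72.0000 -45.0000]
S = R + BᵀPB = [1] + [306.0000] = [307.0000]
BᵀPA = [90.0000 -108.0000]
K = S⁻¹·BᵀPA = [0.2932 -0.3518]
A−BK = [0.8795 2.9446; -1.4137 -4.7036]
AᵀP(A−BK) = [9.6156 31.6612; 31.6612 106.0065]
P' = Q + AᵀP(A−BK) = [10.6156 31.6612; 31.6612 115.0065]
tr(P') = 125.6221

0.2932 -0.3518


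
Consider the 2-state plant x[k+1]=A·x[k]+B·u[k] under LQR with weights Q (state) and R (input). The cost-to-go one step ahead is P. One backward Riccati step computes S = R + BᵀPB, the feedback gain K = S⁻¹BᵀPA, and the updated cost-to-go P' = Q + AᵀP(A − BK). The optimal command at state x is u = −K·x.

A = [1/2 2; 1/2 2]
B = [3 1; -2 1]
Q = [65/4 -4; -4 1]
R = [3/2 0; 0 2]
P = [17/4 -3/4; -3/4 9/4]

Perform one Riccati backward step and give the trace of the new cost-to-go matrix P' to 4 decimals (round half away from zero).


22.9289

BᵀP = [14.2500 -6.7500; 3.5000 1.5000]
S = R + BᵀPB = [3/2 0; 0 2] + [56.2500 7.5000; 7.5000 5.0000] = [57.7500 7.5000; 7.5000 7.0000]
BᵀPA = [3.7500 15.0000; 2.5000 10.0000]
K = S⁻¹·BᵀPA = [0.0216 0.0862; 0.3341 1.3362]
A−BK = [0.1013 0.4052; 0.2091 0.8362]
AᵀP(A−BK) = [0.3341 1.3362; 1.3362 5.3448]
P' = Q + AᵀP(A−BK) = [16.5841 -2.6638; -2.6638 6.3448]
tr(P') = 22.9289


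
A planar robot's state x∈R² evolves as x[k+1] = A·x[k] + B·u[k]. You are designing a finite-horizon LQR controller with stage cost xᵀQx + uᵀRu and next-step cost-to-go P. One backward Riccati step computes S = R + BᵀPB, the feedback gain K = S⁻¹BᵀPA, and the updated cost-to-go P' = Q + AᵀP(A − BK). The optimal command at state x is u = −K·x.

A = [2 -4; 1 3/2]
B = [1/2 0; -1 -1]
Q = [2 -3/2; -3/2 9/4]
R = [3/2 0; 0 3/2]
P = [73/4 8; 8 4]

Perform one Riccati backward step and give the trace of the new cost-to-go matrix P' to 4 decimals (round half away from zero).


110.3409

BᵀP = [1.1250 0.0000; -8.0000 -4.0000]
S = R + BᵀPB = [3/2 0; 0 3/2] + [0.5625 0.0000; 0.0000 4.0000] = [2.0625 0.0000; 0.0000 5.5000]
BᵀPA = [2.2500 -4.5000; -20.0000 26.0000]
K = S⁻¹·BᵀPA = [1.0909 -2.1818; -3.6364 4.7273]
A−BK = [1.4545 -2.9091; -1.5455 4.0455]
AᵀP(A−BK) = [33.8182 -48.5455; -48.5455 72.2727]
P' = Q + AᵀP(A−BK) = [35.8182 -50.0455; -50.0455 74.5227]
tr(P') = 110.3409


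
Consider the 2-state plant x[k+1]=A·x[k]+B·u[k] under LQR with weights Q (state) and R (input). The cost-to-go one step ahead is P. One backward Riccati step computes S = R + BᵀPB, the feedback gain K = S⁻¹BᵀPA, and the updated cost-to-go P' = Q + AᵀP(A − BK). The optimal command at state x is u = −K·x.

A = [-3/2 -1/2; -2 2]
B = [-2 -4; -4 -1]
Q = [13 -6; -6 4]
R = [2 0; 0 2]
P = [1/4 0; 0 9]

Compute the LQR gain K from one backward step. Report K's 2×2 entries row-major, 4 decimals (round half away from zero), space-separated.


BᵀP = [-0.5000 -36.0000; -1.0000 -9.0000]
S = R + BᵀPB = [2 0; 0 2] + [145.0000 38.0000; 38.0000 13.0000] = [147.0000 38.0000; 38.0000 15.0000]
BᵀPA = [72.7500 -71.7500; 19.5000 -17.5000]
K = S⁻¹·BᵀPA = [0.4602 -0.5404; 0.1340 0.2024]
A−BK = [-0.0434 -0.7714; -0.0250 0.0407]
AᵀP(A−BK) = [0.4657 -0.4440; -0.4440 0.8297]
P' = Q + AᵀP(A−BK) = [13.4657 -6.4440; -6.4440 4.8297]
tr(P') = 18.2953

0.4602 -0.5404 0.1340 0.2024


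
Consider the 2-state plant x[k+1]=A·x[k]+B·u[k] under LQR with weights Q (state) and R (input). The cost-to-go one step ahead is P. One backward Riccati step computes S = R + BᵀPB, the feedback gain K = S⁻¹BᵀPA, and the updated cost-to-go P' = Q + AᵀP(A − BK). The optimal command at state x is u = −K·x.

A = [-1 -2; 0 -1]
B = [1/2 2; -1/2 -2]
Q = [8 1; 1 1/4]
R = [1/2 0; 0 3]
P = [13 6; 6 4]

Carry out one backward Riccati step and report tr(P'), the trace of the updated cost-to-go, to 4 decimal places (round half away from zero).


46.2500

BᵀP = [3.5000 1.0000; 14.0000 4.0000]
S = R + BᵀPB = [1/2 0; 0 3] + [1.2500 5.0000; 5.0000 20.0000] = [1.7500 5.0000; 5.0000 23.0000]
BᵀPA = [-3.5000 -8.0000; -14.0000 -32.0000]
K = S⁻¹·BᵀPA = [-0.6885 -1.5738; -0.4590 -1.0492]
A−BK = [0.2623 0.8852; -1.2623 -3.8852]
AᵀP(A−BK) = [4.1639 11.8033; 11.8033 33.8361]
P' = Q + AᵀP(A−BK) = [12.1639 12.8033; 12.8033 34.0861]
tr(P') = 46.2500


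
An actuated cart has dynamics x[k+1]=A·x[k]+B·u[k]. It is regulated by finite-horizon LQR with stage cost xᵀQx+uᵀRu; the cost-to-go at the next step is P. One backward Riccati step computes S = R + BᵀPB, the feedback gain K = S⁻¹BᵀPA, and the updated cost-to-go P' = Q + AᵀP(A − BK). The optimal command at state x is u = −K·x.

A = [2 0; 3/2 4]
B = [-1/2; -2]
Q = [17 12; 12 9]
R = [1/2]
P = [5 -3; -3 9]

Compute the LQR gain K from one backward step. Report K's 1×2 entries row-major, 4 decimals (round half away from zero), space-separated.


-0.5591 -2.0787

BᵀP = [3.5000 -16.5000]
S = R + BᵀPB = [1/2] + [31.2500] = [31.7500]
BᵀPA = [-17.7500 -66.0000]
K = S⁻¹·BᵀPA = [-0.5591 -2.0787]
A−BK = [1.7205 -1.0394; 0.3819 -0.1575]
AᵀP(A−BK) = [12.3268 -6.8976; -6.8976 6.8031]
P' = Q + AᵀP(A−BK) = [29.3268 5.1024; 5.1024 15.8031]
tr(P') = 45.1299


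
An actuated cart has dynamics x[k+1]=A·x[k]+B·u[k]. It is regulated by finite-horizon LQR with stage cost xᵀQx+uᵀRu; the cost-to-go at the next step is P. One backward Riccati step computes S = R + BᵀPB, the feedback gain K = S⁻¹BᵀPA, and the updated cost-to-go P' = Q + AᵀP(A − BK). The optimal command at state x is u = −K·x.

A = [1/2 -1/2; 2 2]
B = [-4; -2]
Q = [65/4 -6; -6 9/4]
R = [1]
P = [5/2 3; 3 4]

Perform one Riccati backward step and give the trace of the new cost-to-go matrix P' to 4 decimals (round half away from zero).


BᵀP = [-16.0000 -20.0000]
S = R + BᵀPB = [1] + [104.0000] = [105.0000]
BᵀPA = [-48.0000 -32.0000]
K = S⁻¹·BᵀPA = [-0.4571 -0.3048]
A−BK = [-1.3286 -1.7190; 1.0857 1.3905]
AᵀP(A−BK) = [0.6821 0.7464; 0.7464 0.8726]
P' = Q + AᵀP(A−BK) = [16.9321 -5.2536; -5.2536 3.1226]
tr(P') = 20.0548

20.0548


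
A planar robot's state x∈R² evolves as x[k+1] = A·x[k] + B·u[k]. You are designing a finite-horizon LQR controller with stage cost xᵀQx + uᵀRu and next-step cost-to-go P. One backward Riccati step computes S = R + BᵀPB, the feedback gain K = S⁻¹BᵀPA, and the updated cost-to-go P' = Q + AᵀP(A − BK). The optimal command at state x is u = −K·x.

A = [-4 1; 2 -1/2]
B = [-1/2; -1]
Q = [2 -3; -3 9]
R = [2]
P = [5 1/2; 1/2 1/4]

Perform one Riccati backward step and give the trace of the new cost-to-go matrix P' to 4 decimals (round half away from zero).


56.4219

BᵀP = [-3.0000 -0.5000]
S = R + BᵀPB = [2] + [2.0000] = [4.0000]
BᵀPA = [11.0000 -2.7500]
K = S⁻¹·BᵀPA = [2.7500 -0.6875]
A−BK = [-2.6250 0.6563; 4.7500 -1.1875]
AᵀP(A−BK) = [42.7500 -10.6875; -10.6875 2.6719]
P' = Q + AᵀP(A−BK) = [44.7500 -13.6875; -13.6875 11.6719]
tr(P') = 56.4219


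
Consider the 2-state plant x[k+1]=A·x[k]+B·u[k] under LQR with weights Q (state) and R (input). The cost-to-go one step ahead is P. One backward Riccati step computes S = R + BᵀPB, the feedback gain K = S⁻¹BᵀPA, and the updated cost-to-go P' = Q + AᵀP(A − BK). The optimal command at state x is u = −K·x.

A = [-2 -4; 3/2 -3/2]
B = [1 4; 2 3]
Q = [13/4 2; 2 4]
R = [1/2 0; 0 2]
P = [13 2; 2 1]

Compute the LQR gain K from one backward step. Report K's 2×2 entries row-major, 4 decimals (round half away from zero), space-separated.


BᵀP = [17.0000 4.0000; 58.0000 11.0000]
S = R + BᵀPB = [1/2 0; 0 2] + [25.0000 80.0000; 80.0000 265.0000] = [25.5000 80.0000; 80.0000 267.0000]
BᵀPA = [-28.0000 -74.0000; -99.5000 -248.5000]
K = S⁻¹·BᵀPA = [1.1848 0.2987; -0.7277 -1.0202]
A−BK = [-0.2742 -0.2179; 1.3133 0.9633]
AᵀP(A−BK) = [3.0226 2.6028; 2.6028 2.8317]
P' = Q + AᵀP(A−BK) = [6.2726 4.6028; 4.6028 6.8317]
tr(P') = 13.1043

1.1848 0.2987 -0.7277 -1.0202


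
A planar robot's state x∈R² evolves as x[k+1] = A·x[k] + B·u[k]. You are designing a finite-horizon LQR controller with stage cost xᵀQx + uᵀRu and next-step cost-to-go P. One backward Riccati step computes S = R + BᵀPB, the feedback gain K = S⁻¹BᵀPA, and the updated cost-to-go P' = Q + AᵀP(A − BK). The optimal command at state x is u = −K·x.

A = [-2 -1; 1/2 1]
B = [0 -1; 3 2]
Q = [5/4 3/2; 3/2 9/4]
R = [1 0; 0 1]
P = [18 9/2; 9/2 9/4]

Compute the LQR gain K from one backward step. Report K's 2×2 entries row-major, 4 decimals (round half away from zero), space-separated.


-1.1118 -0.3176 1.8000 0.9000

BᵀP = [13.5000 6.7500; -9.0000 0.0000]
S = R + BᵀPB = [1 0; 0 1] + [20.2500 0.0000; 0.0000 9.0000] = [21.2500 0.0000; 0.0000 10.0000]
BᵀPA = [-23.6250 -6.7500; 18.0000 9.0000]
K = S⁻¹·BᵀPA = [-1.1118 -0.3176; 1.8000 0.9000]
A−BK = [-0.2000 -0.1000; 0.2353 0.1529]
AᵀP(A−BK) = [4.8971 2.1706; 2.1706 1.0059]
P' = Q + AᵀP(A−BK) = [6.1471 3.6706; 3.6706 3.2559]
tr(P') = 9.4029


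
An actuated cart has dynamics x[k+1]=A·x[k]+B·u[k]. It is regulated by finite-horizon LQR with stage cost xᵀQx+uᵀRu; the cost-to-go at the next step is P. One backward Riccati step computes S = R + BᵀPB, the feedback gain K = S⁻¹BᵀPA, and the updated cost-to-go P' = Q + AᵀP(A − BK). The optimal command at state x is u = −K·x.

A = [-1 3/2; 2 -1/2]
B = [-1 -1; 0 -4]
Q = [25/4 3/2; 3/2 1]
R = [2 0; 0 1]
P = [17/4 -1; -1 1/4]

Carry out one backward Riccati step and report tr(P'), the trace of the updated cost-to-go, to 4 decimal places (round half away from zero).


BᵀP = [-4.2500 1.0000; -0.2500 0.0000]
S = R + BᵀPB = [2 0; 0 1] + [4.2500 0.2500; 0.2500 0.2500] = [6.2500 0.2500; 0.2500 1.2500]
BᵀPA = [6.2500 -6.8750; 0.2500 -0.3750]
K = S⁻¹·BᵀPA = [1.0000 -1.0968; 0.0000 -0.0806]
A−BK = [0.0000 0.3226; 2.0000 -0.8226]
AᵀP(A−BK) = [3.0000 -3.2500; -3.2500 3.5544]
P' = Q + AᵀP(A−BK) = [9.2500 -1.7500; -1.7500 4.5544]
tr(P') = 13.8044

13.8044


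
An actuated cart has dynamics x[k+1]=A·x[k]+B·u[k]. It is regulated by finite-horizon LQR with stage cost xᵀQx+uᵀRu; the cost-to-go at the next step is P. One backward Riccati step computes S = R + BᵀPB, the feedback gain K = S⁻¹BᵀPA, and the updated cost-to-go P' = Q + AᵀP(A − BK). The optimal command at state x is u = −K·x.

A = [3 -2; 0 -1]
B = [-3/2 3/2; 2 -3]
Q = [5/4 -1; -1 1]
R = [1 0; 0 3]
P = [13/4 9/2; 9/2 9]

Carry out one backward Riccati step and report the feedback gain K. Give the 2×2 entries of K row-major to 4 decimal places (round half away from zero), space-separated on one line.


BᵀP = [4.1250 11.2500; -8.6250 -20.2500]
S = R + BᵀPB = [1 0; 0 3] + [16.3125 -27.5625; -27.5625 47.8125] = [17.3125 -27.5625; -27.5625 50.8125]
BᵀPA = [12.3750 -19.5000; -25.8750 37.5000]
K = S⁻¹·BᵀPA = [-0.7031 0.3563; -0.8906 0.9313]
A−BK = [3.2813 -2.8625; -1.2656 1.0813]
AᵀP(A−BK) = [14.9063 -13.3125; -13.3125 12.0250]
P' = Q + AᵀP(A−BK) = [16.1563 -14.3125; -14.3125 13.0250]
tr(P') = 29.1813

-0.7031 0.3563 -0.8906 0.9313


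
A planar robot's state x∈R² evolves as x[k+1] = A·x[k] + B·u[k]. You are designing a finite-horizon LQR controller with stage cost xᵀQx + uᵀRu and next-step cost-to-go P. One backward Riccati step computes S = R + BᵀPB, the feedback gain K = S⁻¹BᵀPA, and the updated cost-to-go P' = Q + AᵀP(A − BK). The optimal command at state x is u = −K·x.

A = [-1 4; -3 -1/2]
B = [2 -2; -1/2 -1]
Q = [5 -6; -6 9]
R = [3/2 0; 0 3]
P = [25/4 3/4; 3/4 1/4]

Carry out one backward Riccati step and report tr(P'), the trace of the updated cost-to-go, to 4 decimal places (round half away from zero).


BᵀP = [12.1250 1.3750; -13.2500 -1.7500]
S = R + BᵀPB = [3/2 0; 0 3] + [23.5625 -25.6250; -25.6250 28.2500] = [25.0625 -25.6250; -25.6250 31.2500]
BᵀPA = [-16.2500 47.8125; 18.5000 -52.1250]
K = S⁻¹·BᵀPA = [-0.2667 1.2519; 0.3733 -0.6415]
A−BK = [0.2800 0.2133; -2.7600 -0.5156]
AᵀP(A−BK) = [1.7600 -1.0400; -1.0400 3.7711]
P' = Q + AᵀP(A−BK) = [6.7600 -7.0400; -7.0400 12.7711]
tr(P') = 19.5311

19.5311


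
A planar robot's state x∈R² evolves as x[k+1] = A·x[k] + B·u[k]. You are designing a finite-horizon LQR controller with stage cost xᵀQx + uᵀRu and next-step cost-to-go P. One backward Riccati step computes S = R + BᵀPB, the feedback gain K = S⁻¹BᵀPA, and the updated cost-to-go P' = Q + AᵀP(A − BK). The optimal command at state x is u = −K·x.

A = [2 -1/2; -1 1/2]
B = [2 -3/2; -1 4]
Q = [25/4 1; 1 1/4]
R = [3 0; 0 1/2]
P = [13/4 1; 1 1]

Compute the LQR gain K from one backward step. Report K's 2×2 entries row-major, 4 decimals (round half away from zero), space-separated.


0.7385 -0.1432 -0.0941 0.0913

BᵀP = [5.5000 1.0000; -0.8750 2.5000]
S = R + BᵀPB = [3 0; 0 1/2] + [10.0000 -4.2500; -4.2500 11.3125] = [13.0000 -4.2500; -4.2500 11.8125]
BᵀPA = [10.0000 -2.2500; -4.2500 1.6875]
K = S⁻¹·BᵀPA = [0.7385 -0.1432; -0.0941 0.0913]
A−BK = [0.3819 -0.0766; 0.1149 -0.0085]
AᵀP(A−BK) = [2.2154 -0.4297; -0.4297 0.0861]
P' = Q + AᵀP(A−BK) = [8.4654 0.5703; 0.5703 0.3361]
tr(P') = 8.8015


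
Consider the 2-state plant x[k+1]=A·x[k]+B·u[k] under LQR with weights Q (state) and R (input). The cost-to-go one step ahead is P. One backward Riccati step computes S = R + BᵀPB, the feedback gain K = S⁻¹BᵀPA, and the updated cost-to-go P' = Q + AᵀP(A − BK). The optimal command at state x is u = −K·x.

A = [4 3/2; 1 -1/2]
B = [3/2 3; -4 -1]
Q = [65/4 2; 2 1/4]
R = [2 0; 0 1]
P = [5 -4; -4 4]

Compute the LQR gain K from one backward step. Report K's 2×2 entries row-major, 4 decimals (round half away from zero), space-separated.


BᵀP = [23.5000 -22.0000; 19.0000 -16.0000]
S = R + BᵀPB = [2 0; 0 1] + [123.2500 92.5000; 92.5000 73.0000] = [125.2500 92.5000; 92.5000 74.0000]
BᵀPA = [72.0000 46.2500; 60.0000 36.5000]
K = S⁻¹·BᵀPA = [-0.3117 0.0649; 1.2004 0.4121]
A−BK = [0.8663 0.1664; 0.9537 0.1718]
AᵀP(A−BK) = [2.4163 0.6002; 0.6002 0.2060]
P' = Q + AᵀP(A−BK) = [18.6663 2.6002; 2.6002 0.4560]
tr(P') = 19.1223

-0.3117 0.0649 1.2004 0.4121


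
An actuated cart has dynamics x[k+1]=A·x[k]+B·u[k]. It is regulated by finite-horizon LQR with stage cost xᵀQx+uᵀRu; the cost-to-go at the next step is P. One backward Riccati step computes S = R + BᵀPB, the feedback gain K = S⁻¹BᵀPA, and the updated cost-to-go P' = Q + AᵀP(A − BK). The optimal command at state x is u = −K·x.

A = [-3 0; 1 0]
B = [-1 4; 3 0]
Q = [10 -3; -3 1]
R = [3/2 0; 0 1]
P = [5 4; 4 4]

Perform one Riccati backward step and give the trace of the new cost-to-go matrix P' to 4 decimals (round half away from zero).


BᵀP = [7.0000 8.0000; 20.0000 16.0000]
S = R + BᵀPB = [3/2 0; 0 1] + [17.0000 28.0000; 28.0000 80.0000] = [18.5000 28.0000; 28.0000 81.0000]
BᵀPA = [-13.0000 0.0000; -44.0000 0.0000]
K = S⁻¹·BᵀPA = [0.2505 0.0000; -0.6298 0.0000]
A−BK = [-0.2302 0.0000; 0.2484 0.0000]
AᵀP(A−BK) = [0.5451 0.0000; 0.0000 0.0000]
P' = Q + AᵀP(A−BK) = [10.5451 -3.0000; -3.0000 1.0000]
tr(P') = 11.5451

11.5451


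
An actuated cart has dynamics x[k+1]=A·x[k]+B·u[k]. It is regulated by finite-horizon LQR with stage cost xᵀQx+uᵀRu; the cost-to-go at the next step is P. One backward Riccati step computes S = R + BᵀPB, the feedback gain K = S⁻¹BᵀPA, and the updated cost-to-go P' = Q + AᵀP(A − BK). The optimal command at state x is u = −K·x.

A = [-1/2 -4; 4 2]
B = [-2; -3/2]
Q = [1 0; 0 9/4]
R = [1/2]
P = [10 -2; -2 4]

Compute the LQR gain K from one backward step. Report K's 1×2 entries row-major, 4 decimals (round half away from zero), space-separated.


0.0133 1.7067

BᵀP = [-17.0000 -2.0000]
S = R + BᵀPB = [1/2] + [37.0000] = [37.5000]
BᵀPA = [0.5000 64.0000]
K = S⁻¹·BᵀPA = [0.0133 1.7067]
A−BK = [-0.4733 -0.5867; 4.0200 4.5600]
AᵀP(A−BK) = [74.4933 85.1467; 85.1467 98.7733]
P' = Q + AᵀP(A−BK) = [75.4933 85.1467; 85.1467 101.0233]
tr(P') = 176.5167


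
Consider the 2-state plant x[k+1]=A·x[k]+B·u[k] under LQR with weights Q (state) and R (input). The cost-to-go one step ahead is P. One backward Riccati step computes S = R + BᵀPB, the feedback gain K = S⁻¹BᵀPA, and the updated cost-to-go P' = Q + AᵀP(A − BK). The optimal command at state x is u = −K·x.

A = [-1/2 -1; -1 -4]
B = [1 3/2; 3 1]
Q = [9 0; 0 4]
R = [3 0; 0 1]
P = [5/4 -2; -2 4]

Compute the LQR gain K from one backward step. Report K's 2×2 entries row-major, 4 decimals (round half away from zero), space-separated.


-0.2591 -1.2285 -0.1063 -0.1892

BᵀP = [-4.7500 10.0000; -0.1250 1.0000]
S = R + BᵀPB = [3 0; 0 1] + [25.2500 2.8750; 2.8750 0.8125] = [28.2500 2.8750; 2.8750 1.8125]
BᵀPA = [-7.6250 -35.2500; -0.9375 -3.8750]
K = S⁻¹·BᵀPA = [-0.2591 -1.2285; -0.1063 -0.1892]
A−BK = [-0.0815 0.5124; -0.1164 -0.1252]
AᵀP(A−BK) = [0.2373 1.0801; 1.0801 5.2111]
P' = Q + AᵀP(A−BK) = [9.2373 1.0801; 1.0801 9.2111]
tr(P') = 18.4483


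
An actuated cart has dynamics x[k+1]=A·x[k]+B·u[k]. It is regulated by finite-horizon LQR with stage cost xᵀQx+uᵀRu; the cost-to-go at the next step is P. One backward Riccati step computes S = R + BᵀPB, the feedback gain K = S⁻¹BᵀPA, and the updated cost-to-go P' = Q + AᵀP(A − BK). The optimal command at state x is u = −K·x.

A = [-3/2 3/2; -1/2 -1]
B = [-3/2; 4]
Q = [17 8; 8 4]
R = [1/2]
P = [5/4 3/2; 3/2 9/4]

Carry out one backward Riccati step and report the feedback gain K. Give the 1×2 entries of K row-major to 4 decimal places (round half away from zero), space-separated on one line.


-0.4487 -0.0264

BᵀP = [4.1250 6.7500]
S = R + BᵀPB = [1/2] + [20.8125] = [21.3125]
BᵀPA = [-9.5625 -0.5625]
K = S⁻¹·BᵀPA = [-0.4487 -0.0264]
A−BK = [-2.1730 1.4604; 1.2947 -0.8944]
AᵀP(A−BK) = [1.3345 -0.8149; -0.8149 0.5477]
P' = Q + AᵀP(A−BK) = [18.3345 7.1851; 7.1851 4.5477]
tr(P') = 22.8821


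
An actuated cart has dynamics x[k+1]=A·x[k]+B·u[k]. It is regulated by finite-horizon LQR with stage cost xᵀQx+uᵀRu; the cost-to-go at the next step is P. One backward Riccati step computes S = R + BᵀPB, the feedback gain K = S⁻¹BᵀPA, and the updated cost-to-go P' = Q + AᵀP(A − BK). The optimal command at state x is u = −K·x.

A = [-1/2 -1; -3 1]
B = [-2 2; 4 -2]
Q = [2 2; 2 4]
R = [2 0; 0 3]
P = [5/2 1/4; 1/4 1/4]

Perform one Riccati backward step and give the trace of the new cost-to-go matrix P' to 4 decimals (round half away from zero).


BᵀP = [-4.0000 0.5000; 4.5000 0.0000]
S = R + BᵀPB = [2 0; 0 3] + [10.0000 -9.0000; -9.0000 9.0000] = [12.0000 -9.0000; -9.0000 12.0000]
BᵀPA = [0.5000 4.5000; -2.2500 -4.5000]
K = S⁻¹·BᵀPA = [-0.2262 0.2143; -0.3571 -0.2143]
A−BK = [-0.2381 -0.1429; -2.8095 -0.2857]
AᵀP(A−BK) = [2.9345 0.5357; 0.5357 0.3214]
P' = Q + AᵀP(A−BK) = [4.9345 2.5357; 2.5357 4.3214]
tr(P') = 9.2560

9.2560


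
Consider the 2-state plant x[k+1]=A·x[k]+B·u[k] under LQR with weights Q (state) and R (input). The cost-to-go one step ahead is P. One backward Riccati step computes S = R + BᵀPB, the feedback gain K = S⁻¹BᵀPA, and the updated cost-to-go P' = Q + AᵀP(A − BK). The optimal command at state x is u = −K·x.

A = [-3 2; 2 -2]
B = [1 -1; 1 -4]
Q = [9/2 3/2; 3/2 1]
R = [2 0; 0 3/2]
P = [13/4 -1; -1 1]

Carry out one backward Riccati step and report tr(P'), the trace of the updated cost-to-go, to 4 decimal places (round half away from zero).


BᵀP = [2.2500 0.0000; 0.7500 -3.0000]
S = R + BᵀPB = [2 0; 0 3/2] + [2.2500 -2.2500; -2.2500 11.2500] = [4.2500 -2.2500; -2.2500 12.7500]
BᵀPA = [-6.7500 4.5000; -8.2500 7.5000]
K = S⁻¹·BᵀPA = [-2.1298 1.5115; -1.0229 0.8550]
A−BK = [-1.8931 1.3435; 0.0382 -0.0916]
AᵀP(A−BK) = [22.4351 -16.2443; -16.2443 11.7863]
P' = Q + AᵀP(A−BK) = [26.9351 -14.7443; -14.7443 12.7863]
tr(P') = 39.7214

39.7214


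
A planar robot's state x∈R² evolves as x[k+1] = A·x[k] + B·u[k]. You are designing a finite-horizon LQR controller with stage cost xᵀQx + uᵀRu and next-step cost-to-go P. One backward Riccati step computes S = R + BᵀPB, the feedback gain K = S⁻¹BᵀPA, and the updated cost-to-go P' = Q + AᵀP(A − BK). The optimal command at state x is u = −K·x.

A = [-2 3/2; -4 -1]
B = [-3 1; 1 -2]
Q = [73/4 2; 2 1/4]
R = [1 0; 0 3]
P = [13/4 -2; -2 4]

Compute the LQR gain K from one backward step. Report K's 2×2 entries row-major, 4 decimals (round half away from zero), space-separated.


0.7941 -0.4421 1.6765 0.2260

BᵀP = [-11.7500 10.0000; 7.2500 -10.0000]
S = R + BᵀPB = [1 0; 0 3] + [45.2500 -31.7500; -31.7500 27.2500] = [46.2500 -31.7500; -31.7500 30.2500]
BᵀPA = [-16.5000 -27.6250; 25.5000 20.8750]
K = S⁻¹·BᵀPA = [0.7941 -0.4421; 1.6765 0.2260]
A−BK = [-1.2941 -0.0524; -1.4412 -0.1058]
AᵀP(A−BK) = [15.3529 1.1912; 1.1912 0.3803]
P' = Q + AᵀP(A−BK) = [33.6029 3.1912; 3.1912 0.6303]
tr(P') = 34.2332


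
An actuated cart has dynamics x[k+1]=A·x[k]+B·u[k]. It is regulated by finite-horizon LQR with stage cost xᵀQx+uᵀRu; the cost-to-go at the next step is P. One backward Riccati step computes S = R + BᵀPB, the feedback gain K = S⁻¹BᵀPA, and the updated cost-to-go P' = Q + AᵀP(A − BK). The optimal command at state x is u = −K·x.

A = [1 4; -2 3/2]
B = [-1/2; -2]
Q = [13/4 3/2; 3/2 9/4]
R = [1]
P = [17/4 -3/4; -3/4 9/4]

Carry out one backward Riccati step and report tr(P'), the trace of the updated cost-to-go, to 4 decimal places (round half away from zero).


BᵀP = [-0.6250 -4.1250]
S = R + BᵀPB = [1] + [8.5625] = [9.5625]
BᵀPA = [7.6250 -8.6875]
K = S⁻¹·BᵀPA = [0.7974 -0.9085]
A−BK = [1.3987 3.5458; -0.4052 -0.3170]
AᵀP(A−BK) = [10.1699 22.0523; 22.0523 56.1699]
P' = Q + AᵀP(A−BK) = [13.4199 23.5523; 23.5523 58.4199]
tr(P') = 71.8399

71.8399


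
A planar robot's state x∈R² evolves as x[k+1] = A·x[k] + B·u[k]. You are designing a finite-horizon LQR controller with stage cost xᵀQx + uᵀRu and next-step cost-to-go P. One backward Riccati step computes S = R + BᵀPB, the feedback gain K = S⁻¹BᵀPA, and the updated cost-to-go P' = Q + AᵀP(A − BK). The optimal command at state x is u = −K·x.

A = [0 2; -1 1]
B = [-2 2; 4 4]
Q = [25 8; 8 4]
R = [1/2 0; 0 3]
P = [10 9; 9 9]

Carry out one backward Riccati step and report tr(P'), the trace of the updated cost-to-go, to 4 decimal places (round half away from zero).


30.2083

BᵀP = [16.0000 18.0000; 56.0000 54.0000]
S = R + BᵀPB = [1/2 0; 0 3] + [40.0000 104.0000; 104.0000 328.0000] = [40.5000 104.0000; 104.0000 331.0000]
BᵀPA = [-18.0000 50.0000; -54.0000 166.0000]
K = S⁻¹·BᵀPA = [-0.1321 -0.2757; -0.1216 0.5881]
A−BK = [-0.0209 0.2723; 0.0149 -0.2497]
AᵀP(A−BK) = [0.0539 -0.2033; -0.2033 1.1545]
P' = Q + AᵀP(A−BK) = [25.0539 7.7967; 7.7967 5.1545]
tr(P') = 30.2083


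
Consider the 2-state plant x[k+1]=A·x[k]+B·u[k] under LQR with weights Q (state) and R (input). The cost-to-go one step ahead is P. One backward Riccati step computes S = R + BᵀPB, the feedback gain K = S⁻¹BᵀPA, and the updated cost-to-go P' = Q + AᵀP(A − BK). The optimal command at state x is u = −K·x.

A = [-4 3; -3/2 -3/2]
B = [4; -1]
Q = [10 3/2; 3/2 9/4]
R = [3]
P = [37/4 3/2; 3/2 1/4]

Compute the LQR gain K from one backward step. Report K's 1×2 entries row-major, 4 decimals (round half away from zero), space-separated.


-1.0817 0.7029

BᵀP = [35.5000 5.7500]
S = R + BᵀPB = [3] + [136.2500] = [139.2500]
BᵀPA = [-150.6250 97.8750]
K = S⁻¹·BᵀPA = [-1.0817 0.7029]
A−BK = [0.3268 0.1885; -2.5817 -0.7971]
AᵀP(A−BK) = [3.6333 -2.3173; -2.3173 1.5189]
P' = Q + AᵀP(A−BK) = [13.6333 -0.8173; -0.8173 3.7689]
tr(P') = 17.4022


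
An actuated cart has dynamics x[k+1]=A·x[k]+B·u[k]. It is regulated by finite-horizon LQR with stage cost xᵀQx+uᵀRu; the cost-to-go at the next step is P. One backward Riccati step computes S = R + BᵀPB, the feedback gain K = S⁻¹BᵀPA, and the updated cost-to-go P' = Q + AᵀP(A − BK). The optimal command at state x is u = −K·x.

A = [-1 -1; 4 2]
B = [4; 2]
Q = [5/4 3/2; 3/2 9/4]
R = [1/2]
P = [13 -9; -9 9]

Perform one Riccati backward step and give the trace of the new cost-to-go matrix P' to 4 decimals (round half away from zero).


BᵀP = [34.0000 -18.0000]
S = R + BᵀPB = [1/2] + [100.0000] = [100.5000]
BᵀPA = [-106.0000 -70.0000]
K = S⁻¹·BᵀPA = [-1.0547 -0.6965]
A−BK = [3.2189 1.7861; 6.1095 3.3930]
AᵀP(A−BK) = [117.1990 65.1692; 65.1692 36.2438]
P' = Q + AᵀP(A−BK) = [118.4490 66.6692; 66.6692 38.4938]
tr(P') = 156.9428

156.9428


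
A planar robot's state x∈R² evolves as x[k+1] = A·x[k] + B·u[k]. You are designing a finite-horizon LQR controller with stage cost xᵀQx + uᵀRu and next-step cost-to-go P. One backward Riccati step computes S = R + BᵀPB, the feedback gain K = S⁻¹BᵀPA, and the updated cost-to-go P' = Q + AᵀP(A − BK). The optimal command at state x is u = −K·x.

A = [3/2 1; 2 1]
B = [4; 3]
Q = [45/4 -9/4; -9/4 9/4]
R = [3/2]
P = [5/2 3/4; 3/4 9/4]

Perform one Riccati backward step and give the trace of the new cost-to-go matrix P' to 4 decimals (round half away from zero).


BᵀP = [12.2500 9.7500]
S = R + BᵀPB = [3/2] + [78.2500] = [79.7500]
BᵀPA = [37.8750 22.0000]
K = S⁻¹·BᵀPA = [0.4749 0.2759]
A−BK = [-0.3997 -0.1034; 0.5752 0.1724]
AᵀP(A−BK) = [1.1373 0.4267; 0.4267 0.1810]
P' = Q + AᵀP(A−BK) = [12.3873 -1.8233; -1.8233 2.4310]
tr(P') = 14.8184

14.8184


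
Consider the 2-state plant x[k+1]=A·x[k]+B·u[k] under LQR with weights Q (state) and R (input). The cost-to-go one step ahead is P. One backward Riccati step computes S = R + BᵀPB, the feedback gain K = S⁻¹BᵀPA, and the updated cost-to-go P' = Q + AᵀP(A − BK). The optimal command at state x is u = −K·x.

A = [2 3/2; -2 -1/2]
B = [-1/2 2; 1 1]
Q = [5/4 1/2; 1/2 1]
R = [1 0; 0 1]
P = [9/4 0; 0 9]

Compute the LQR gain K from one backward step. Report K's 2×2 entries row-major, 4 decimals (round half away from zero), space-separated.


-2.0886 -0.8558 0.2683 0.4224

BᵀP = [-1.1250 9.0000; 4.5000 9.0000]
S = R + BᵀPB = [1 0; 0 1] + [9.5625 6.7500; 6.7500 18.0000] = [10.5625 6.7500; 6.7500 19.0000]
BᵀPA = [-20.2500 -6.1875; -9.0000 2.2500]
K = S⁻¹·BᵀPA = [-2.0886 -0.8558; 0.2683 0.4224]
A−BK = [0.4190 0.2272; -0.1797 -0.0667]
AᵀP(A−BK) = [5.1201 2.2228; 2.2228 1.0670]
P' = Q + AᵀP(A−BK) = [6.3701 2.7228; 2.7228 2.0670]
tr(P') = 8.4370


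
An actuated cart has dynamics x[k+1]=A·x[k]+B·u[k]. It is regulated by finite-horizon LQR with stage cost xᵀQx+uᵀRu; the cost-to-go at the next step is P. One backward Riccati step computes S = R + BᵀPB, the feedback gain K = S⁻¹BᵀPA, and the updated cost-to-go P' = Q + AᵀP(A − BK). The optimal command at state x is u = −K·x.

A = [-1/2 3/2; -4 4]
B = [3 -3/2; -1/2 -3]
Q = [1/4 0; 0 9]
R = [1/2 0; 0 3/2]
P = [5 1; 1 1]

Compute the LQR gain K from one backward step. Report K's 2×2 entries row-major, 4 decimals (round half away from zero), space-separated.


BᵀP = [14.5000 2.5000; -10.5000 -4.5000]
S = R + BᵀPB = [1/2 0; 0 3/2] + [42.2500 -29.2500; -29.2500 29.2500] = [42.7500 -29.2500; -29.2500 30.7500]
BᵀPA = [-17.2500 31.7500; 23.2500 -33.7500]
K = S⁻¹·BᵀPA = [0.3260 -0.0237; 1.0662 -1.1201]
A−BK = [0.1213 -0.1091; -0.6385 0.6279]
AᵀP(A−BK) = [2.0846 -2.1164; -2.1164 2.1989]
P' = Q + AᵀP(A−BK) = [2.3346 -2.1164; -2.1164 11.1989]
tr(P') = 13.5335

0.3260 -0.0237 1.0662 -1.1201


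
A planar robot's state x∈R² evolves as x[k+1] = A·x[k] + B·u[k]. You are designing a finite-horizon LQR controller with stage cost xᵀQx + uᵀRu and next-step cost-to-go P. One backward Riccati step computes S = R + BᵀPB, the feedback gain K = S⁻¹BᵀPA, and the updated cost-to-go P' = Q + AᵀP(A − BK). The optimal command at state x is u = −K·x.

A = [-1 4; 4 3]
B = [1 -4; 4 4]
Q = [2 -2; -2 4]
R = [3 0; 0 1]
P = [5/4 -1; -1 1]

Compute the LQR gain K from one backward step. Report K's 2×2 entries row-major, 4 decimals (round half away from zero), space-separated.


BᵀP = [-2.7500 3.0000; -9.0000 8.0000]
S = R + BᵀPB = [3 0; 0 1] + [9.2500 23.0000; 23.0000 68.0000] = [12.2500 23.0000; 23.0000 69.0000]
BᵀPA = [14.7500 -2.0000; 41.0000 -12.0000]
K = S⁻¹·BᵀPA = [0.2364 0.4364; 0.5154 -0.3194]
A−BK = [0.8253 2.2862; 0.9929 2.5320]
AᵀP(A−BK) = [0.6316 0.6577; 0.6577 2.0403]
P' = Q + AᵀP(A−BK) = [2.6316 -1.3423; -1.3423 6.0403]
tr(P') = 8.6719

0.2364 0.4364 0.5154 -0.3194


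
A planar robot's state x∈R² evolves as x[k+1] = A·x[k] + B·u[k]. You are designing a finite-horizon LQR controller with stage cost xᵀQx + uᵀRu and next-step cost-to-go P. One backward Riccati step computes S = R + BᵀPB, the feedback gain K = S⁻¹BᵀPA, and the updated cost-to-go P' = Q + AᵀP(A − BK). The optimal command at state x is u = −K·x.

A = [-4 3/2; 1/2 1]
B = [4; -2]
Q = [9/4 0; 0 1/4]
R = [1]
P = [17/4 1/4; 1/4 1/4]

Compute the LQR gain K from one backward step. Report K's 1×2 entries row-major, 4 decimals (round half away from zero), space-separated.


BᵀP = [16.5000 0.5000]
S = R + BᵀPB = [1] + [65.0000] = [66.0000]
BᵀPA = [-65.7500 25.2500]
K = S⁻¹·BᵀPA = [-0.9962 0.3826]
A−BK = [-0.0152 -0.0303; -1.4924 1.7652]
AᵀP(A−BK) = [1.5616 -1.0331; -1.0331 0.9025]
P' = Q + AᵀP(A−BK) = [3.8116 -1.0331; -1.0331 1.1525]
tr(P') = 4.9640

-0.9962 0.3826


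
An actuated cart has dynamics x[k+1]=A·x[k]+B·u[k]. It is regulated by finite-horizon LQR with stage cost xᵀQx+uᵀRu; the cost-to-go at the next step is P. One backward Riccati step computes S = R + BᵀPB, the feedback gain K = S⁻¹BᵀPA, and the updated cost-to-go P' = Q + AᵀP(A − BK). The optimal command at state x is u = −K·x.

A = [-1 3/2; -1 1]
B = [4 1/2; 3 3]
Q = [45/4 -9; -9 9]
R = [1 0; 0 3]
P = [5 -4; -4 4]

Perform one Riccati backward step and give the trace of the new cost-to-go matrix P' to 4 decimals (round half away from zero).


20.4706

BᵀP = [8.0000 -4.0000; -9.5000 10.0000]
S = R + BᵀPB = [1 0; 0 3] + [20.0000 -8.0000; -8.0000 25.2500] = [21.0000 -8.0000; -8.0000 28.2500]
BᵀPA = [-4.0000 8.0000; -0.5000 -4.2500]
K = S⁻¹·BᵀPA = [-0.2211 0.3628; -0.0803 -0.0477]
A−BK = [-0.0756 0.0727; -0.0959 0.0548]
AᵀP(A−BK) = [0.0756 -0.0727; -0.0727 0.1450]
P' = Q + AᵀP(A−BK) = [11.3256 -9.0727; -9.0727 9.1450]
tr(P') = 20.4706


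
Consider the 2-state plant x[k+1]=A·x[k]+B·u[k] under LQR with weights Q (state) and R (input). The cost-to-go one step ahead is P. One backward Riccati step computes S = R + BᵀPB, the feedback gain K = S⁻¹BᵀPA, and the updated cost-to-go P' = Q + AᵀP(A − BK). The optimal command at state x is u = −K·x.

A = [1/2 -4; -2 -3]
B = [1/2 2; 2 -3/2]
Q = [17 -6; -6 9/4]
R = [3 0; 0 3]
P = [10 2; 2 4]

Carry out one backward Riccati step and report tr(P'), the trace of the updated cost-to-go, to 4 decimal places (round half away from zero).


43.2703

BᵀP = [9.0000 9.0000; 17.0000 -2.0000]
S = R + BᵀPB = [3 0; 0 3] + [22.5000 4.5000; 4.5000 37.0000] = [25.5000 4.5000; 4.5000 40.0000]
BᵀPA = [-13.5000 -63.0000; 12.5000 -62.0000]
K = S⁻¹·BᵀPA = [-0.5964 -2.2416; 0.3796 -1.2978]
A−BK = [0.0390 -0.2836; -0.2378 -0.4636]
AᵀP(A−BK) = [1.7037 2.9617; 2.9617 22.3166]
P' = Q + AᵀP(A−BK) = [18.7037 -3.0383; -3.0383 24.5666]
tr(P') = 43.2703


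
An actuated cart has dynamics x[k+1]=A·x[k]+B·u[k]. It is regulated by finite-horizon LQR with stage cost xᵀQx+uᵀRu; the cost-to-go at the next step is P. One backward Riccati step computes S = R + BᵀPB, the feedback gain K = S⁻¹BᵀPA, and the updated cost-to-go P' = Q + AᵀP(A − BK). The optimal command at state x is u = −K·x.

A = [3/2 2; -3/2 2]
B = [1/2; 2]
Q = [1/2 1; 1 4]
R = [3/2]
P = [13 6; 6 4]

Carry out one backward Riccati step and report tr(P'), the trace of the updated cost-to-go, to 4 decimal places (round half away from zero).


BᵀP = [18.5000 11.0000]
S = R + BᵀPB = [3/2] + [31.2500] = [32.7500]
BᵀPA = [11.2500 59.0000]
K = S⁻¹·BᵀPA = [0.3435 1.8015]
A−BK = [1.3282 1.0992; -2.1870 -1.6031]
AᵀP(A−BK) = [7.3855 6.7328; 6.7328 9.7099]
P' = Q + AᵀP(A−BK) = [7.8855 7.7328; 7.7328 13.7099]
tr(P') = 21.5954

21.5954


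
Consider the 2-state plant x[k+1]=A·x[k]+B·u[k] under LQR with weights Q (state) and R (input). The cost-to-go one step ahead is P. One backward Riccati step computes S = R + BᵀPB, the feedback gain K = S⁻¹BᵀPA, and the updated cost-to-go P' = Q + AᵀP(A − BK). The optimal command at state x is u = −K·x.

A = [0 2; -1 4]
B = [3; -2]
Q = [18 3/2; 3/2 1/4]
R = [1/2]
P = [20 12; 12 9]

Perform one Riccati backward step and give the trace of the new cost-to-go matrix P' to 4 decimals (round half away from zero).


BᵀP = [36.0000 18.0000]
S = R + BᵀPB = [1/2] + [72.0000] = [72.5000]
BᵀPA = [-18.0000 144.0000]
K = S⁻¹·BᵀPA = [-0.2483 1.9862]
A−BK = [0.7448 -3.9586; -1.4966 7.9724]
AᵀP(A−BK) = [4.5310 -24.2483; -24.2483 129.9862]
P' = Q + AᵀP(A−BK) = [22.5310 -22.7483; -22.7483 130.2362]
tr(P') = 152.7672

152.7672


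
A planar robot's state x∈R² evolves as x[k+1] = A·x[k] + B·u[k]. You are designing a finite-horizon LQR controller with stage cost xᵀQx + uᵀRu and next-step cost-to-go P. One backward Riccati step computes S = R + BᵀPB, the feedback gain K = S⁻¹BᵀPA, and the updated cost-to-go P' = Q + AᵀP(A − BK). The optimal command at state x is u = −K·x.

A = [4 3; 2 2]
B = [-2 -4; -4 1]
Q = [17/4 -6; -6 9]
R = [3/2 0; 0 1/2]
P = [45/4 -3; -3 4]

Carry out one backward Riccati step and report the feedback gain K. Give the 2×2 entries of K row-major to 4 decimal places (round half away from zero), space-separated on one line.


-0.6502 -0.5958 -0.6676 -0.4457

BᵀP = [-10.5000 -10.0000; -48.0000 16.0000]
S = R + BᵀPB = [3/2 0; 0 1/2] + [61.0000 32.0000; 32.0000 208.0000] = [62.5000 32.0000; 32.0000 208.5000]
BᵀPA = [-62.0000 -51.5000; -160.0000 -112.0000]
K = S⁻¹·BᵀPA = [-0.6502 -0.5958; -0.6676 -0.4457]
A−BK = [0.0292 0.0255; 0.0668 0.0626]
AᵀP(A−BK) = [0.8727 0.7444; 0.7444 0.6452]
P' = Q + AᵀP(A−BK) = [5.1227 -5.2556; -5.2556 9.6452]
tr(P') = 14.7679


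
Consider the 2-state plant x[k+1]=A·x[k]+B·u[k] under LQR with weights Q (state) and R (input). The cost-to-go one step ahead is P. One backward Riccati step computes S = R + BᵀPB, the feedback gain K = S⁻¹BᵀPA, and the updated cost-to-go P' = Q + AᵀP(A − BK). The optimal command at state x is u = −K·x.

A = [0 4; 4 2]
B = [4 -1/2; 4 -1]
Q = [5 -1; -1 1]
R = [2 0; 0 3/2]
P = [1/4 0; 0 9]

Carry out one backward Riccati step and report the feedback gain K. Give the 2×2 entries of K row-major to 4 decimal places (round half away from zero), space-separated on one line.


BᵀP = [1.0000 36.0000; -0.1250 -9.0000]
S = R + BᵀPB = [2 0; 0 3/2] + [148.0000 -36.5000; -36.5000 9.0625] = [150.0000 -36.5000; -36.5000 10.5625]
BᵀPA = [144.0000 76.0000; -36.0000 -18.5000]
K = S⁻¹·BᵀPA = [0.8210 0.5057; -0.5711 -0.0040]
A−BK = [-3.5697 1.9752; 0.1448 -0.0268]
AᵀP(A−BK) = [5.2117 -0.9638; -0.9638 1.4933]
P' = Q + AᵀP(A−BK) = [10.2117 -1.9638; -1.9638 2.4933]
tr(P') = 12.7050

0.8210 0.5057 -0.5711 -0.0040


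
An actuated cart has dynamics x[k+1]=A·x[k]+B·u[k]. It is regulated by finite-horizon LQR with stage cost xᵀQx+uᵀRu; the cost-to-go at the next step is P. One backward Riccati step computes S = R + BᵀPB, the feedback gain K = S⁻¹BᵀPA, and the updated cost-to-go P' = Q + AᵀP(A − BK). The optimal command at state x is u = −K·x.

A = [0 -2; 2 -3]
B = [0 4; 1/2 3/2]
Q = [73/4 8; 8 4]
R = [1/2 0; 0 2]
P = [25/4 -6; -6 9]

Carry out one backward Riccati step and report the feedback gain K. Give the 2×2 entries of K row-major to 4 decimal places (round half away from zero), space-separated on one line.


3.0915 -3.4305 -0.0949 -0.3684

BᵀP = [-3.0000 4.5000; 16.0000 -10.5000]
S = R + BᵀPB = [1/2 0; 0 2] + [2.2500 -5.2500; -5.2500 48.2500] = [2.7500 -5.2500; -5.2500 50.2500]
BᵀPA = [9.0000 -7.5000; -21.0000 -0.5000]
K = S⁻¹·BᵀPA = [3.0915 -3.4305; -0.0949 -0.3684]
A−BK = [0.3797 -0.5266; 0.5966 -0.7322]
AᵀP(A−BK) = [6.1831 -6.8610; -6.8610 8.0870]
P' = Q + AᵀP(A−BK) = [24.4331 1.1390; 1.1390 12.0870]
tr(P') = 36.5201


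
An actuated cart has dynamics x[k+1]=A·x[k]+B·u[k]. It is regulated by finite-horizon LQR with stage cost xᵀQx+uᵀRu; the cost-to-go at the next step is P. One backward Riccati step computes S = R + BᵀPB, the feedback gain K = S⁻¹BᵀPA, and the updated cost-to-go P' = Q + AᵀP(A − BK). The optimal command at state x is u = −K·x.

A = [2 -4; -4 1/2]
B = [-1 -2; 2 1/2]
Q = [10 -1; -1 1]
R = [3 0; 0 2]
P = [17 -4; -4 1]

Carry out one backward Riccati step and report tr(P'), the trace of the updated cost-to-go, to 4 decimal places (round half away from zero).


BᵀP = [-25.0000 6.0000; -36.0000 8.5000]
S = R + BᵀPB = [3 0; 0 2] + [37.0000 53.0000; 53.0000 76.2500] = [40.0000 53.0000; 53.0000 78.2500]
BᵀPA = [-74.0000 103.0000; -106.0000 148.2500]
K = S⁻¹·BᵀPA = [-0.5374 0.6308; -0.9907 1.4673]
A−BK = [-0.5187 -0.4346; -2.4299 -1.4953]
AᵀP(A−BK) = [3.2243 -3.7850; -3.7850 5.7477]
P' = Q + AᵀP(A−BK) = [13.2243 -4.7850; -4.7850 6.7477]
tr(P') = 19.9720

19.9720
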